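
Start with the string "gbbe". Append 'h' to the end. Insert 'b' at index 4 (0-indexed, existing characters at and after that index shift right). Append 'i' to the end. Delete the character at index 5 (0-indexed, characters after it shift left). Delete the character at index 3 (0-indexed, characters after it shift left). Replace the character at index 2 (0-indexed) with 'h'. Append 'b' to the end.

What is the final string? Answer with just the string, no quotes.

Applying each edit step by step:
Start: "gbbe"
Op 1 (append 'h'): "gbbe" -> "gbbeh"
Op 2 (insert 'b' at idx 4): "gbbeh" -> "gbbebh"
Op 3 (append 'i'): "gbbebh" -> "gbbebhi"
Op 4 (delete idx 5 = 'h'): "gbbebhi" -> "gbbebi"
Op 5 (delete idx 3 = 'e'): "gbbebi" -> "gbbbi"
Op 6 (replace idx 2: 'b' -> 'h'): "gbbbi" -> "gbhbi"
Op 7 (append 'b'): "gbhbi" -> "gbhbib"

Answer: gbhbib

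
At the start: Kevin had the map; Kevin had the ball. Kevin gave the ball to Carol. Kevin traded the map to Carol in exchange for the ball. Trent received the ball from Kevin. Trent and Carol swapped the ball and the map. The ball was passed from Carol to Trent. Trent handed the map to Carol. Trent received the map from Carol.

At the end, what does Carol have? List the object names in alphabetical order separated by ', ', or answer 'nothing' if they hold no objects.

Answer: nothing

Derivation:
Tracking all object holders:
Start: map:Kevin, ball:Kevin
Event 1 (give ball: Kevin -> Carol). State: map:Kevin, ball:Carol
Event 2 (swap map<->ball: now map:Carol, ball:Kevin). State: map:Carol, ball:Kevin
Event 3 (give ball: Kevin -> Trent). State: map:Carol, ball:Trent
Event 4 (swap ball<->map: now ball:Carol, map:Trent). State: map:Trent, ball:Carol
Event 5 (give ball: Carol -> Trent). State: map:Trent, ball:Trent
Event 6 (give map: Trent -> Carol). State: map:Carol, ball:Trent
Event 7 (give map: Carol -> Trent). State: map:Trent, ball:Trent

Final state: map:Trent, ball:Trent
Carol holds: (nothing).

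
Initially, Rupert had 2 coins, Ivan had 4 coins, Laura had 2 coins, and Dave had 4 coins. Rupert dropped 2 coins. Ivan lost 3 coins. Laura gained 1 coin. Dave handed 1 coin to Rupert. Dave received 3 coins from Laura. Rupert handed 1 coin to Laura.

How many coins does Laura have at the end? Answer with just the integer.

Tracking counts step by step:
Start: Rupert=2, Ivan=4, Laura=2, Dave=4
Event 1 (Rupert -2): Rupert: 2 -> 0. State: Rupert=0, Ivan=4, Laura=2, Dave=4
Event 2 (Ivan -3): Ivan: 4 -> 1. State: Rupert=0, Ivan=1, Laura=2, Dave=4
Event 3 (Laura +1): Laura: 2 -> 3. State: Rupert=0, Ivan=1, Laura=3, Dave=4
Event 4 (Dave -> Rupert, 1): Dave: 4 -> 3, Rupert: 0 -> 1. State: Rupert=1, Ivan=1, Laura=3, Dave=3
Event 5 (Laura -> Dave, 3): Laura: 3 -> 0, Dave: 3 -> 6. State: Rupert=1, Ivan=1, Laura=0, Dave=6
Event 6 (Rupert -> Laura, 1): Rupert: 1 -> 0, Laura: 0 -> 1. State: Rupert=0, Ivan=1, Laura=1, Dave=6

Laura's final count: 1

Answer: 1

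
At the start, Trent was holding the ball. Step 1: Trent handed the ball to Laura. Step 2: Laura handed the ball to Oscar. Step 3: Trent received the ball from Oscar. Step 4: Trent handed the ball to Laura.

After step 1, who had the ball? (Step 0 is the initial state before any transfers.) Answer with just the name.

Answer: Laura

Derivation:
Tracking the ball holder through step 1:
After step 0 (start): Trent
After step 1: Laura

At step 1, the holder is Laura.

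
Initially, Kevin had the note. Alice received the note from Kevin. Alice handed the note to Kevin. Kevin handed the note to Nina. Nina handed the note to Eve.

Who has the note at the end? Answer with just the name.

Answer: Eve

Derivation:
Tracking the note through each event:
Start: Kevin has the note.
After event 1: Alice has the note.
After event 2: Kevin has the note.
After event 3: Nina has the note.
After event 4: Eve has the note.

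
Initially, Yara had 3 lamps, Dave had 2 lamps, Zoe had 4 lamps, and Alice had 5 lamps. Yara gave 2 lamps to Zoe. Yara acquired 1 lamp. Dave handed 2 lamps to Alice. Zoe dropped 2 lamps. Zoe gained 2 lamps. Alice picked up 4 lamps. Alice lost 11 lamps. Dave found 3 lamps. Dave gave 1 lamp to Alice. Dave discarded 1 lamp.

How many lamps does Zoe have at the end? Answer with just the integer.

Tracking counts step by step:
Start: Yara=3, Dave=2, Zoe=4, Alice=5
Event 1 (Yara -> Zoe, 2): Yara: 3 -> 1, Zoe: 4 -> 6. State: Yara=1, Dave=2, Zoe=6, Alice=5
Event 2 (Yara +1): Yara: 1 -> 2. State: Yara=2, Dave=2, Zoe=6, Alice=5
Event 3 (Dave -> Alice, 2): Dave: 2 -> 0, Alice: 5 -> 7. State: Yara=2, Dave=0, Zoe=6, Alice=7
Event 4 (Zoe -2): Zoe: 6 -> 4. State: Yara=2, Dave=0, Zoe=4, Alice=7
Event 5 (Zoe +2): Zoe: 4 -> 6. State: Yara=2, Dave=0, Zoe=6, Alice=7
Event 6 (Alice +4): Alice: 7 -> 11. State: Yara=2, Dave=0, Zoe=6, Alice=11
Event 7 (Alice -11): Alice: 11 -> 0. State: Yara=2, Dave=0, Zoe=6, Alice=0
Event 8 (Dave +3): Dave: 0 -> 3. State: Yara=2, Dave=3, Zoe=6, Alice=0
Event 9 (Dave -> Alice, 1): Dave: 3 -> 2, Alice: 0 -> 1. State: Yara=2, Dave=2, Zoe=6, Alice=1
Event 10 (Dave -1): Dave: 2 -> 1. State: Yara=2, Dave=1, Zoe=6, Alice=1

Zoe's final count: 6

Answer: 6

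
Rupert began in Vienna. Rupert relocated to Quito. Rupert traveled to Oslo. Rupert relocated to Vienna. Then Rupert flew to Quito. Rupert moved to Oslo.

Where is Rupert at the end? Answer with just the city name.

Answer: Oslo

Derivation:
Tracking Rupert's location:
Start: Rupert is in Vienna.
After move 1: Vienna -> Quito. Rupert is in Quito.
After move 2: Quito -> Oslo. Rupert is in Oslo.
After move 3: Oslo -> Vienna. Rupert is in Vienna.
After move 4: Vienna -> Quito. Rupert is in Quito.
After move 5: Quito -> Oslo. Rupert is in Oslo.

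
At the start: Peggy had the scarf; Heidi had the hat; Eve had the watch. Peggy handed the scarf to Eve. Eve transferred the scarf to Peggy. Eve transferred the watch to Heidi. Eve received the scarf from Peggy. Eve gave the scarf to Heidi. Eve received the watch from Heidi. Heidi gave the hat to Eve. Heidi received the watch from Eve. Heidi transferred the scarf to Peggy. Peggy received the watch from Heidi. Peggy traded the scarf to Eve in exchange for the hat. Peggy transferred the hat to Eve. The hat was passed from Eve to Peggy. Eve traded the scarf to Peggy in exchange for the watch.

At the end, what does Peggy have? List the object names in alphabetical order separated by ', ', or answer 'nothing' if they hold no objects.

Tracking all object holders:
Start: scarf:Peggy, hat:Heidi, watch:Eve
Event 1 (give scarf: Peggy -> Eve). State: scarf:Eve, hat:Heidi, watch:Eve
Event 2 (give scarf: Eve -> Peggy). State: scarf:Peggy, hat:Heidi, watch:Eve
Event 3 (give watch: Eve -> Heidi). State: scarf:Peggy, hat:Heidi, watch:Heidi
Event 4 (give scarf: Peggy -> Eve). State: scarf:Eve, hat:Heidi, watch:Heidi
Event 5 (give scarf: Eve -> Heidi). State: scarf:Heidi, hat:Heidi, watch:Heidi
Event 6 (give watch: Heidi -> Eve). State: scarf:Heidi, hat:Heidi, watch:Eve
Event 7 (give hat: Heidi -> Eve). State: scarf:Heidi, hat:Eve, watch:Eve
Event 8 (give watch: Eve -> Heidi). State: scarf:Heidi, hat:Eve, watch:Heidi
Event 9 (give scarf: Heidi -> Peggy). State: scarf:Peggy, hat:Eve, watch:Heidi
Event 10 (give watch: Heidi -> Peggy). State: scarf:Peggy, hat:Eve, watch:Peggy
Event 11 (swap scarf<->hat: now scarf:Eve, hat:Peggy). State: scarf:Eve, hat:Peggy, watch:Peggy
Event 12 (give hat: Peggy -> Eve). State: scarf:Eve, hat:Eve, watch:Peggy
Event 13 (give hat: Eve -> Peggy). State: scarf:Eve, hat:Peggy, watch:Peggy
Event 14 (swap scarf<->watch: now scarf:Peggy, watch:Eve). State: scarf:Peggy, hat:Peggy, watch:Eve

Final state: scarf:Peggy, hat:Peggy, watch:Eve
Peggy holds: hat, scarf.

Answer: hat, scarf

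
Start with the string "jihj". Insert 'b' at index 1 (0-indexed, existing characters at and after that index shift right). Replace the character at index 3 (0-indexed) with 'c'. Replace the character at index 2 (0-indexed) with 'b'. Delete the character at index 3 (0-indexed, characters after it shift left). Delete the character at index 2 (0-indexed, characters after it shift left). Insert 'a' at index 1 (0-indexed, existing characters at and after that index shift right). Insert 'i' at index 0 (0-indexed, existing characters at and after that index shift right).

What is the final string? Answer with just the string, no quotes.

Answer: ijabj

Derivation:
Applying each edit step by step:
Start: "jihj"
Op 1 (insert 'b' at idx 1): "jihj" -> "jbihj"
Op 2 (replace idx 3: 'h' -> 'c'): "jbihj" -> "jbicj"
Op 3 (replace idx 2: 'i' -> 'b'): "jbicj" -> "jbbcj"
Op 4 (delete idx 3 = 'c'): "jbbcj" -> "jbbj"
Op 5 (delete idx 2 = 'b'): "jbbj" -> "jbj"
Op 6 (insert 'a' at idx 1): "jbj" -> "jabj"
Op 7 (insert 'i' at idx 0): "jabj" -> "ijabj"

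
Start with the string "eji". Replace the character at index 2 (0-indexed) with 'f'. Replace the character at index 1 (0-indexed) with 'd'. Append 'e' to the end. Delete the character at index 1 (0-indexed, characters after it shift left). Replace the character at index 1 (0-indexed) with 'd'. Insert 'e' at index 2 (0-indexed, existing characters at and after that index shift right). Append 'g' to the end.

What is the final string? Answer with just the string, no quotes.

Answer: edeeg

Derivation:
Applying each edit step by step:
Start: "eji"
Op 1 (replace idx 2: 'i' -> 'f'): "eji" -> "ejf"
Op 2 (replace idx 1: 'j' -> 'd'): "ejf" -> "edf"
Op 3 (append 'e'): "edf" -> "edfe"
Op 4 (delete idx 1 = 'd'): "edfe" -> "efe"
Op 5 (replace idx 1: 'f' -> 'd'): "efe" -> "ede"
Op 6 (insert 'e' at idx 2): "ede" -> "edee"
Op 7 (append 'g'): "edee" -> "edeeg"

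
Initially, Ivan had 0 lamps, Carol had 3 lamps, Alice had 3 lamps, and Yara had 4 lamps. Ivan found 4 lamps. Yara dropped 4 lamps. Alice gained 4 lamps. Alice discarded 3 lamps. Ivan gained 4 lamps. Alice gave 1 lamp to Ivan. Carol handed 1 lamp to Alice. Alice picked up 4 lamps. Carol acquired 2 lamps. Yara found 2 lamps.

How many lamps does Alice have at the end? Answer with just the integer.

Answer: 8

Derivation:
Tracking counts step by step:
Start: Ivan=0, Carol=3, Alice=3, Yara=4
Event 1 (Ivan +4): Ivan: 0 -> 4. State: Ivan=4, Carol=3, Alice=3, Yara=4
Event 2 (Yara -4): Yara: 4 -> 0. State: Ivan=4, Carol=3, Alice=3, Yara=0
Event 3 (Alice +4): Alice: 3 -> 7. State: Ivan=4, Carol=3, Alice=7, Yara=0
Event 4 (Alice -3): Alice: 7 -> 4. State: Ivan=4, Carol=3, Alice=4, Yara=0
Event 5 (Ivan +4): Ivan: 4 -> 8. State: Ivan=8, Carol=3, Alice=4, Yara=0
Event 6 (Alice -> Ivan, 1): Alice: 4 -> 3, Ivan: 8 -> 9. State: Ivan=9, Carol=3, Alice=3, Yara=0
Event 7 (Carol -> Alice, 1): Carol: 3 -> 2, Alice: 3 -> 4. State: Ivan=9, Carol=2, Alice=4, Yara=0
Event 8 (Alice +4): Alice: 4 -> 8. State: Ivan=9, Carol=2, Alice=8, Yara=0
Event 9 (Carol +2): Carol: 2 -> 4. State: Ivan=9, Carol=4, Alice=8, Yara=0
Event 10 (Yara +2): Yara: 0 -> 2. State: Ivan=9, Carol=4, Alice=8, Yara=2

Alice's final count: 8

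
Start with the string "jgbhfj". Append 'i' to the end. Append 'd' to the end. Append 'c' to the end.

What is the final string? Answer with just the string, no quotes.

Applying each edit step by step:
Start: "jgbhfj"
Op 1 (append 'i'): "jgbhfj" -> "jgbhfji"
Op 2 (append 'd'): "jgbhfji" -> "jgbhfjid"
Op 3 (append 'c'): "jgbhfjid" -> "jgbhfjidc"

Answer: jgbhfjidc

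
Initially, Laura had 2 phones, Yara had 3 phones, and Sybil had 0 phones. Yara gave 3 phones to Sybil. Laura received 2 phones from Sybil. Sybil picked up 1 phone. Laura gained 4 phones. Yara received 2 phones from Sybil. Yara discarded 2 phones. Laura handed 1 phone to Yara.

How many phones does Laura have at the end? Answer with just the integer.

Answer: 7

Derivation:
Tracking counts step by step:
Start: Laura=2, Yara=3, Sybil=0
Event 1 (Yara -> Sybil, 3): Yara: 3 -> 0, Sybil: 0 -> 3. State: Laura=2, Yara=0, Sybil=3
Event 2 (Sybil -> Laura, 2): Sybil: 3 -> 1, Laura: 2 -> 4. State: Laura=4, Yara=0, Sybil=1
Event 3 (Sybil +1): Sybil: 1 -> 2. State: Laura=4, Yara=0, Sybil=2
Event 4 (Laura +4): Laura: 4 -> 8. State: Laura=8, Yara=0, Sybil=2
Event 5 (Sybil -> Yara, 2): Sybil: 2 -> 0, Yara: 0 -> 2. State: Laura=8, Yara=2, Sybil=0
Event 6 (Yara -2): Yara: 2 -> 0. State: Laura=8, Yara=0, Sybil=0
Event 7 (Laura -> Yara, 1): Laura: 8 -> 7, Yara: 0 -> 1. State: Laura=7, Yara=1, Sybil=0

Laura's final count: 7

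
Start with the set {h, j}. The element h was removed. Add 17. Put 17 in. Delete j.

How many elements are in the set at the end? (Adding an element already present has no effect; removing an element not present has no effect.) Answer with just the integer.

Tracking the set through each operation:
Start: {h, j}
Event 1 (remove h): removed. Set: {j}
Event 2 (add 17): added. Set: {17, j}
Event 3 (add 17): already present, no change. Set: {17, j}
Event 4 (remove j): removed. Set: {17}

Final set: {17} (size 1)

Answer: 1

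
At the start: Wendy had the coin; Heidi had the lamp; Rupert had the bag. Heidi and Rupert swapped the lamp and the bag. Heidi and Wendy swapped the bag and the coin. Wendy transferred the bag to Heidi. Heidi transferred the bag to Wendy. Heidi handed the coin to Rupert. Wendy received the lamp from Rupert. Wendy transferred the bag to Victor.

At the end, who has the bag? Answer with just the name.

Answer: Victor

Derivation:
Tracking all object holders:
Start: coin:Wendy, lamp:Heidi, bag:Rupert
Event 1 (swap lamp<->bag: now lamp:Rupert, bag:Heidi). State: coin:Wendy, lamp:Rupert, bag:Heidi
Event 2 (swap bag<->coin: now bag:Wendy, coin:Heidi). State: coin:Heidi, lamp:Rupert, bag:Wendy
Event 3 (give bag: Wendy -> Heidi). State: coin:Heidi, lamp:Rupert, bag:Heidi
Event 4 (give bag: Heidi -> Wendy). State: coin:Heidi, lamp:Rupert, bag:Wendy
Event 5 (give coin: Heidi -> Rupert). State: coin:Rupert, lamp:Rupert, bag:Wendy
Event 6 (give lamp: Rupert -> Wendy). State: coin:Rupert, lamp:Wendy, bag:Wendy
Event 7 (give bag: Wendy -> Victor). State: coin:Rupert, lamp:Wendy, bag:Victor

Final state: coin:Rupert, lamp:Wendy, bag:Victor
The bag is held by Victor.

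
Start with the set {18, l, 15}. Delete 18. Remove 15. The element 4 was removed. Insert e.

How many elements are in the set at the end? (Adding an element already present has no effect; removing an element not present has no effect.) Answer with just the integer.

Answer: 2

Derivation:
Tracking the set through each operation:
Start: {15, 18, l}
Event 1 (remove 18): removed. Set: {15, l}
Event 2 (remove 15): removed. Set: {l}
Event 3 (remove 4): not present, no change. Set: {l}
Event 4 (add e): added. Set: {e, l}

Final set: {e, l} (size 2)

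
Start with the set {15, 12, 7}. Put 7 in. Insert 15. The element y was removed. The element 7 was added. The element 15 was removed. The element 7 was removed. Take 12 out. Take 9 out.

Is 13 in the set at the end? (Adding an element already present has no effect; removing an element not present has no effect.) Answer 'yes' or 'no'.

Tracking the set through each operation:
Start: {12, 15, 7}
Event 1 (add 7): already present, no change. Set: {12, 15, 7}
Event 2 (add 15): already present, no change. Set: {12, 15, 7}
Event 3 (remove y): not present, no change. Set: {12, 15, 7}
Event 4 (add 7): already present, no change. Set: {12, 15, 7}
Event 5 (remove 15): removed. Set: {12, 7}
Event 6 (remove 7): removed. Set: {12}
Event 7 (remove 12): removed. Set: {}
Event 8 (remove 9): not present, no change. Set: {}

Final set: {} (size 0)
13 is NOT in the final set.

Answer: no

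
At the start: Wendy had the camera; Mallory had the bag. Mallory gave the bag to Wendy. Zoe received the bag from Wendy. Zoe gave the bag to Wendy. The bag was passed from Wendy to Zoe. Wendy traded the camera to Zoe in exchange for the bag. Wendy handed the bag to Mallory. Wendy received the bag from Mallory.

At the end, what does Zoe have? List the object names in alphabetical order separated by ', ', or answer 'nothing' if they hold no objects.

Tracking all object holders:
Start: camera:Wendy, bag:Mallory
Event 1 (give bag: Mallory -> Wendy). State: camera:Wendy, bag:Wendy
Event 2 (give bag: Wendy -> Zoe). State: camera:Wendy, bag:Zoe
Event 3 (give bag: Zoe -> Wendy). State: camera:Wendy, bag:Wendy
Event 4 (give bag: Wendy -> Zoe). State: camera:Wendy, bag:Zoe
Event 5 (swap camera<->bag: now camera:Zoe, bag:Wendy). State: camera:Zoe, bag:Wendy
Event 6 (give bag: Wendy -> Mallory). State: camera:Zoe, bag:Mallory
Event 7 (give bag: Mallory -> Wendy). State: camera:Zoe, bag:Wendy

Final state: camera:Zoe, bag:Wendy
Zoe holds: camera.

Answer: camera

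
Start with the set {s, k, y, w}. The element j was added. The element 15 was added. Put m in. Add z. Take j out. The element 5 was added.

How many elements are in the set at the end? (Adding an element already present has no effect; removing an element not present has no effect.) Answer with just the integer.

Tracking the set through each operation:
Start: {k, s, w, y}
Event 1 (add j): added. Set: {j, k, s, w, y}
Event 2 (add 15): added. Set: {15, j, k, s, w, y}
Event 3 (add m): added. Set: {15, j, k, m, s, w, y}
Event 4 (add z): added. Set: {15, j, k, m, s, w, y, z}
Event 5 (remove j): removed. Set: {15, k, m, s, w, y, z}
Event 6 (add 5): added. Set: {15, 5, k, m, s, w, y, z}

Final set: {15, 5, k, m, s, w, y, z} (size 8)

Answer: 8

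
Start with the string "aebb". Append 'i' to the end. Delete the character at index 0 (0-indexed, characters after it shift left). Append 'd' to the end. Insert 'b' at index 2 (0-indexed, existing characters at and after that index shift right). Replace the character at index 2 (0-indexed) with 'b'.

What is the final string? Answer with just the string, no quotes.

Answer: ebbbid

Derivation:
Applying each edit step by step:
Start: "aebb"
Op 1 (append 'i'): "aebb" -> "aebbi"
Op 2 (delete idx 0 = 'a'): "aebbi" -> "ebbi"
Op 3 (append 'd'): "ebbi" -> "ebbid"
Op 4 (insert 'b' at idx 2): "ebbid" -> "ebbbid"
Op 5 (replace idx 2: 'b' -> 'b'): "ebbbid" -> "ebbbid"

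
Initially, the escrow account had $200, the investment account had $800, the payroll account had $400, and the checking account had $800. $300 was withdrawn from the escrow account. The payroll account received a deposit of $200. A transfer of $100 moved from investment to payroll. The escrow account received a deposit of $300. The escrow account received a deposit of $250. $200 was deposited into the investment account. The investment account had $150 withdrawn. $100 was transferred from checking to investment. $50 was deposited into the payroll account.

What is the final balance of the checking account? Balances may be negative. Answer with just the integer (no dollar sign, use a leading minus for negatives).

Tracking account balances step by step:
Start: escrow=200, investment=800, payroll=400, checking=800
Event 1 (withdraw 300 from escrow): escrow: 200 - 300 = -100. Balances: escrow=-100, investment=800, payroll=400, checking=800
Event 2 (deposit 200 to payroll): payroll: 400 + 200 = 600. Balances: escrow=-100, investment=800, payroll=600, checking=800
Event 3 (transfer 100 investment -> payroll): investment: 800 - 100 = 700, payroll: 600 + 100 = 700. Balances: escrow=-100, investment=700, payroll=700, checking=800
Event 4 (deposit 300 to escrow): escrow: -100 + 300 = 200. Balances: escrow=200, investment=700, payroll=700, checking=800
Event 5 (deposit 250 to escrow): escrow: 200 + 250 = 450. Balances: escrow=450, investment=700, payroll=700, checking=800
Event 6 (deposit 200 to investment): investment: 700 + 200 = 900. Balances: escrow=450, investment=900, payroll=700, checking=800
Event 7 (withdraw 150 from investment): investment: 900 - 150 = 750. Balances: escrow=450, investment=750, payroll=700, checking=800
Event 8 (transfer 100 checking -> investment): checking: 800 - 100 = 700, investment: 750 + 100 = 850. Balances: escrow=450, investment=850, payroll=700, checking=700
Event 9 (deposit 50 to payroll): payroll: 700 + 50 = 750. Balances: escrow=450, investment=850, payroll=750, checking=700

Final balance of checking: 700

Answer: 700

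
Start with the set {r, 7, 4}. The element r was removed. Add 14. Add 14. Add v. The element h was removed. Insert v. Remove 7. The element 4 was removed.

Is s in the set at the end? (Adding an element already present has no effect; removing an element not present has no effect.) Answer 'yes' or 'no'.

Tracking the set through each operation:
Start: {4, 7, r}
Event 1 (remove r): removed. Set: {4, 7}
Event 2 (add 14): added. Set: {14, 4, 7}
Event 3 (add 14): already present, no change. Set: {14, 4, 7}
Event 4 (add v): added. Set: {14, 4, 7, v}
Event 5 (remove h): not present, no change. Set: {14, 4, 7, v}
Event 6 (add v): already present, no change. Set: {14, 4, 7, v}
Event 7 (remove 7): removed. Set: {14, 4, v}
Event 8 (remove 4): removed. Set: {14, v}

Final set: {14, v} (size 2)
s is NOT in the final set.

Answer: no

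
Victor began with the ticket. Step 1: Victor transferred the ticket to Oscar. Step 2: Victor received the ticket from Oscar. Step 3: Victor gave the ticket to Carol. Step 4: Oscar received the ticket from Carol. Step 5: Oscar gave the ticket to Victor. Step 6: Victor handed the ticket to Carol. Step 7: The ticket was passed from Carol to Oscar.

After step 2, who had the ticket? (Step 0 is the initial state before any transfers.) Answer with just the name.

Answer: Victor

Derivation:
Tracking the ticket holder through step 2:
After step 0 (start): Victor
After step 1: Oscar
After step 2: Victor

At step 2, the holder is Victor.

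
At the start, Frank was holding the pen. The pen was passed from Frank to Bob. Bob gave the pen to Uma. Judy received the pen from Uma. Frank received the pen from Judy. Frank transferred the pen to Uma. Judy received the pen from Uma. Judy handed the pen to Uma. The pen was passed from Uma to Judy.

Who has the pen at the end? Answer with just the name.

Tracking the pen through each event:
Start: Frank has the pen.
After event 1: Bob has the pen.
After event 2: Uma has the pen.
After event 3: Judy has the pen.
After event 4: Frank has the pen.
After event 5: Uma has the pen.
After event 6: Judy has the pen.
After event 7: Uma has the pen.
After event 8: Judy has the pen.

Answer: Judy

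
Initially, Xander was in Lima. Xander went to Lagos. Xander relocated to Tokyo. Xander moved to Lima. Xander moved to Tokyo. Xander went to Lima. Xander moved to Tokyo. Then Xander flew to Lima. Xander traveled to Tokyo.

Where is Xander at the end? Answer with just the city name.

Tracking Xander's location:
Start: Xander is in Lima.
After move 1: Lima -> Lagos. Xander is in Lagos.
After move 2: Lagos -> Tokyo. Xander is in Tokyo.
After move 3: Tokyo -> Lima. Xander is in Lima.
After move 4: Lima -> Tokyo. Xander is in Tokyo.
After move 5: Tokyo -> Lima. Xander is in Lima.
After move 6: Lima -> Tokyo. Xander is in Tokyo.
After move 7: Tokyo -> Lima. Xander is in Lima.
After move 8: Lima -> Tokyo. Xander is in Tokyo.

Answer: Tokyo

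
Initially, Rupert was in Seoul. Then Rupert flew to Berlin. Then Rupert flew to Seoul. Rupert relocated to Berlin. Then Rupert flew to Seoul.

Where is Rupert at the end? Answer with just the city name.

Answer: Seoul

Derivation:
Tracking Rupert's location:
Start: Rupert is in Seoul.
After move 1: Seoul -> Berlin. Rupert is in Berlin.
After move 2: Berlin -> Seoul. Rupert is in Seoul.
After move 3: Seoul -> Berlin. Rupert is in Berlin.
After move 4: Berlin -> Seoul. Rupert is in Seoul.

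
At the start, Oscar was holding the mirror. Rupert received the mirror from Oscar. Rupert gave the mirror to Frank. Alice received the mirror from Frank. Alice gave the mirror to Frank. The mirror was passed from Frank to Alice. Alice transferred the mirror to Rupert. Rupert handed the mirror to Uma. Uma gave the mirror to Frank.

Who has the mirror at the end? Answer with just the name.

Answer: Frank

Derivation:
Tracking the mirror through each event:
Start: Oscar has the mirror.
After event 1: Rupert has the mirror.
After event 2: Frank has the mirror.
After event 3: Alice has the mirror.
After event 4: Frank has the mirror.
After event 5: Alice has the mirror.
After event 6: Rupert has the mirror.
After event 7: Uma has the mirror.
After event 8: Frank has the mirror.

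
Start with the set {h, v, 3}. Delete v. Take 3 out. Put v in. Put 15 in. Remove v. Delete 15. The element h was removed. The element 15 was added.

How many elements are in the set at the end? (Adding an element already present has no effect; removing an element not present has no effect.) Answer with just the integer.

Answer: 1

Derivation:
Tracking the set through each operation:
Start: {3, h, v}
Event 1 (remove v): removed. Set: {3, h}
Event 2 (remove 3): removed. Set: {h}
Event 3 (add v): added. Set: {h, v}
Event 4 (add 15): added. Set: {15, h, v}
Event 5 (remove v): removed. Set: {15, h}
Event 6 (remove 15): removed. Set: {h}
Event 7 (remove h): removed. Set: {}
Event 8 (add 15): added. Set: {15}

Final set: {15} (size 1)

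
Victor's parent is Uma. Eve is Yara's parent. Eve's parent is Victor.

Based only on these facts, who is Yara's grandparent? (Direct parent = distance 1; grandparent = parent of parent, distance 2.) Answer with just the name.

Reconstructing the parent chain from the given facts:
  Uma -> Victor -> Eve -> Yara
(each arrow means 'parent of the next')
Positions in the chain (0 = top):
  position of Uma: 0
  position of Victor: 1
  position of Eve: 2
  position of Yara: 3

Yara is at position 3; the grandparent is 2 steps up the chain, i.e. position 1: Victor.

Answer: Victor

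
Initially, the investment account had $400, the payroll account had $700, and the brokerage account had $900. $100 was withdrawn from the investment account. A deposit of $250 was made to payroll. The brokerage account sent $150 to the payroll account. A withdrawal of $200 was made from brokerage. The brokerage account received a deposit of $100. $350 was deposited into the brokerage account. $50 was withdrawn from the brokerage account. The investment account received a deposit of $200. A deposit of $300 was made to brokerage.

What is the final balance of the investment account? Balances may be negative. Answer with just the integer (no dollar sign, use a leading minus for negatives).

Answer: 500

Derivation:
Tracking account balances step by step:
Start: investment=400, payroll=700, brokerage=900
Event 1 (withdraw 100 from investment): investment: 400 - 100 = 300. Balances: investment=300, payroll=700, brokerage=900
Event 2 (deposit 250 to payroll): payroll: 700 + 250 = 950. Balances: investment=300, payroll=950, brokerage=900
Event 3 (transfer 150 brokerage -> payroll): brokerage: 900 - 150 = 750, payroll: 950 + 150 = 1100. Balances: investment=300, payroll=1100, brokerage=750
Event 4 (withdraw 200 from brokerage): brokerage: 750 - 200 = 550. Balances: investment=300, payroll=1100, brokerage=550
Event 5 (deposit 100 to brokerage): brokerage: 550 + 100 = 650. Balances: investment=300, payroll=1100, brokerage=650
Event 6 (deposit 350 to brokerage): brokerage: 650 + 350 = 1000. Balances: investment=300, payroll=1100, brokerage=1000
Event 7 (withdraw 50 from brokerage): brokerage: 1000 - 50 = 950. Balances: investment=300, payroll=1100, brokerage=950
Event 8 (deposit 200 to investment): investment: 300 + 200 = 500. Balances: investment=500, payroll=1100, brokerage=950
Event 9 (deposit 300 to brokerage): brokerage: 950 + 300 = 1250. Balances: investment=500, payroll=1100, brokerage=1250

Final balance of investment: 500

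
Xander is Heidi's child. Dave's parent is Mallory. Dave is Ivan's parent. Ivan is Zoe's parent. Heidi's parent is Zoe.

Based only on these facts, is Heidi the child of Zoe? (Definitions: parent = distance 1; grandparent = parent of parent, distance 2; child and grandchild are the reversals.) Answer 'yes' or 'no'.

Answer: yes

Derivation:
Reconstructing the parent chain from the given facts:
  Mallory -> Dave -> Ivan -> Zoe -> Heidi -> Xander
(each arrow means 'parent of the next')
Positions in the chain (0 = top):
  position of Mallory: 0
  position of Dave: 1
  position of Ivan: 2
  position of Zoe: 3
  position of Heidi: 4
  position of Xander: 5

Heidi is at position 4, Zoe is at position 3; signed distance (j - i) = -1.
'child' requires j - i = -1. Actual distance is -1, so the relation HOLDS.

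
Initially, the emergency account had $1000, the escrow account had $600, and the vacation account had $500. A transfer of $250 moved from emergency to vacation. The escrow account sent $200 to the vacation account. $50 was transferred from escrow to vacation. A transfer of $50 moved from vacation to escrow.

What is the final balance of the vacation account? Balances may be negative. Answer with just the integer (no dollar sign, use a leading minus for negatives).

Answer: 950

Derivation:
Tracking account balances step by step:
Start: emergency=1000, escrow=600, vacation=500
Event 1 (transfer 250 emergency -> vacation): emergency: 1000 - 250 = 750, vacation: 500 + 250 = 750. Balances: emergency=750, escrow=600, vacation=750
Event 2 (transfer 200 escrow -> vacation): escrow: 600 - 200 = 400, vacation: 750 + 200 = 950. Balances: emergency=750, escrow=400, vacation=950
Event 3 (transfer 50 escrow -> vacation): escrow: 400 - 50 = 350, vacation: 950 + 50 = 1000. Balances: emergency=750, escrow=350, vacation=1000
Event 4 (transfer 50 vacation -> escrow): vacation: 1000 - 50 = 950, escrow: 350 + 50 = 400. Balances: emergency=750, escrow=400, vacation=950

Final balance of vacation: 950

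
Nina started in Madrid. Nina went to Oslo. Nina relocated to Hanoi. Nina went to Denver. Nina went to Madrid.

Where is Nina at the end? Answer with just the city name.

Answer: Madrid

Derivation:
Tracking Nina's location:
Start: Nina is in Madrid.
After move 1: Madrid -> Oslo. Nina is in Oslo.
After move 2: Oslo -> Hanoi. Nina is in Hanoi.
After move 3: Hanoi -> Denver. Nina is in Denver.
After move 4: Denver -> Madrid. Nina is in Madrid.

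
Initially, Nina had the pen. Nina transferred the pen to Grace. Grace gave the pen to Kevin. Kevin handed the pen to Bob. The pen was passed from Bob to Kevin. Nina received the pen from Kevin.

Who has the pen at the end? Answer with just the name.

Answer: Nina

Derivation:
Tracking the pen through each event:
Start: Nina has the pen.
After event 1: Grace has the pen.
After event 2: Kevin has the pen.
After event 3: Bob has the pen.
After event 4: Kevin has the pen.
After event 5: Nina has the pen.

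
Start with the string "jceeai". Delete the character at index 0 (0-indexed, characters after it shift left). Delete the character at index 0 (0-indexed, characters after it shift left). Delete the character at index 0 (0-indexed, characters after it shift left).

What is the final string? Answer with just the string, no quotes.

Answer: eai

Derivation:
Applying each edit step by step:
Start: "jceeai"
Op 1 (delete idx 0 = 'j'): "jceeai" -> "ceeai"
Op 2 (delete idx 0 = 'c'): "ceeai" -> "eeai"
Op 3 (delete idx 0 = 'e'): "eeai" -> "eai"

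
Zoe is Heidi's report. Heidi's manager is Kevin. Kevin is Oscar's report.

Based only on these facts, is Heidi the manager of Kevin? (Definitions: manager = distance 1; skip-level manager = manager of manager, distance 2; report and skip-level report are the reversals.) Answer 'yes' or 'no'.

Answer: no

Derivation:
Reconstructing the manager chain from the given facts:
  Oscar -> Kevin -> Heidi -> Zoe
(each arrow means 'manager of the next')
Positions in the chain (0 = top):
  position of Oscar: 0
  position of Kevin: 1
  position of Heidi: 2
  position of Zoe: 3

Heidi is at position 2, Kevin is at position 1; signed distance (j - i) = -1.
'manager' requires j - i = 1. Actual distance is -1, so the relation does NOT hold.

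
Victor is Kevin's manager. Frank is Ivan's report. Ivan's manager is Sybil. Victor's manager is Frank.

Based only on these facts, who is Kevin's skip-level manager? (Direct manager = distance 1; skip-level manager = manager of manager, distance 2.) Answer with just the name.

Answer: Frank

Derivation:
Reconstructing the manager chain from the given facts:
  Sybil -> Ivan -> Frank -> Victor -> Kevin
(each arrow means 'manager of the next')
Positions in the chain (0 = top):
  position of Sybil: 0
  position of Ivan: 1
  position of Frank: 2
  position of Victor: 3
  position of Kevin: 4

Kevin is at position 4; the skip-level manager is 2 steps up the chain, i.e. position 2: Frank.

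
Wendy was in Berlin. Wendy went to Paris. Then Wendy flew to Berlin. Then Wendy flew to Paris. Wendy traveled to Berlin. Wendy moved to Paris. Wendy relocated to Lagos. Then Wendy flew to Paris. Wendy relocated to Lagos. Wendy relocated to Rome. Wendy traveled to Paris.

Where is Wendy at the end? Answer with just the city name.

Tracking Wendy's location:
Start: Wendy is in Berlin.
After move 1: Berlin -> Paris. Wendy is in Paris.
After move 2: Paris -> Berlin. Wendy is in Berlin.
After move 3: Berlin -> Paris. Wendy is in Paris.
After move 4: Paris -> Berlin. Wendy is in Berlin.
After move 5: Berlin -> Paris. Wendy is in Paris.
After move 6: Paris -> Lagos. Wendy is in Lagos.
After move 7: Lagos -> Paris. Wendy is in Paris.
After move 8: Paris -> Lagos. Wendy is in Lagos.
After move 9: Lagos -> Rome. Wendy is in Rome.
After move 10: Rome -> Paris. Wendy is in Paris.

Answer: Paris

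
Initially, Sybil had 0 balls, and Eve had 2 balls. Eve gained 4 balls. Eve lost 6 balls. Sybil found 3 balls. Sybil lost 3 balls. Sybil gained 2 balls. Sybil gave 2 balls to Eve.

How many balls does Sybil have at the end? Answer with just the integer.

Tracking counts step by step:
Start: Sybil=0, Eve=2
Event 1 (Eve +4): Eve: 2 -> 6. State: Sybil=0, Eve=6
Event 2 (Eve -6): Eve: 6 -> 0. State: Sybil=0, Eve=0
Event 3 (Sybil +3): Sybil: 0 -> 3. State: Sybil=3, Eve=0
Event 4 (Sybil -3): Sybil: 3 -> 0. State: Sybil=0, Eve=0
Event 5 (Sybil +2): Sybil: 0 -> 2. State: Sybil=2, Eve=0
Event 6 (Sybil -> Eve, 2): Sybil: 2 -> 0, Eve: 0 -> 2. State: Sybil=0, Eve=2

Sybil's final count: 0

Answer: 0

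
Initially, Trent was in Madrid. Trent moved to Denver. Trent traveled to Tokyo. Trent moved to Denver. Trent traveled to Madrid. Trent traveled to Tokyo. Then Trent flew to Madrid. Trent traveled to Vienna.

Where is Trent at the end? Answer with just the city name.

Answer: Vienna

Derivation:
Tracking Trent's location:
Start: Trent is in Madrid.
After move 1: Madrid -> Denver. Trent is in Denver.
After move 2: Denver -> Tokyo. Trent is in Tokyo.
After move 3: Tokyo -> Denver. Trent is in Denver.
After move 4: Denver -> Madrid. Trent is in Madrid.
After move 5: Madrid -> Tokyo. Trent is in Tokyo.
After move 6: Tokyo -> Madrid. Trent is in Madrid.
After move 7: Madrid -> Vienna. Trent is in Vienna.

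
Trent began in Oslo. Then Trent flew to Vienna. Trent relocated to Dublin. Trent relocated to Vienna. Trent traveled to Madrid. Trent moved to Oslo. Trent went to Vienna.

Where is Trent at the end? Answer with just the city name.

Tracking Trent's location:
Start: Trent is in Oslo.
After move 1: Oslo -> Vienna. Trent is in Vienna.
After move 2: Vienna -> Dublin. Trent is in Dublin.
After move 3: Dublin -> Vienna. Trent is in Vienna.
After move 4: Vienna -> Madrid. Trent is in Madrid.
After move 5: Madrid -> Oslo. Trent is in Oslo.
After move 6: Oslo -> Vienna. Trent is in Vienna.

Answer: Vienna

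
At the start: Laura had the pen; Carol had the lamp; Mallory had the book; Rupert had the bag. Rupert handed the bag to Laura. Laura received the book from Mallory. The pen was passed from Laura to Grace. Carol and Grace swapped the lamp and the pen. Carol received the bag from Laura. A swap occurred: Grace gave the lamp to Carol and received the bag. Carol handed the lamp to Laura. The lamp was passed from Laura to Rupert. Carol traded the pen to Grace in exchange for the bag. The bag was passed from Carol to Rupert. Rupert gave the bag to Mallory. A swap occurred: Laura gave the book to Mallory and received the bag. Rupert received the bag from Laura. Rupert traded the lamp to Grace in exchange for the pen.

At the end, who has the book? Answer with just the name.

Tracking all object holders:
Start: pen:Laura, lamp:Carol, book:Mallory, bag:Rupert
Event 1 (give bag: Rupert -> Laura). State: pen:Laura, lamp:Carol, book:Mallory, bag:Laura
Event 2 (give book: Mallory -> Laura). State: pen:Laura, lamp:Carol, book:Laura, bag:Laura
Event 3 (give pen: Laura -> Grace). State: pen:Grace, lamp:Carol, book:Laura, bag:Laura
Event 4 (swap lamp<->pen: now lamp:Grace, pen:Carol). State: pen:Carol, lamp:Grace, book:Laura, bag:Laura
Event 5 (give bag: Laura -> Carol). State: pen:Carol, lamp:Grace, book:Laura, bag:Carol
Event 6 (swap lamp<->bag: now lamp:Carol, bag:Grace). State: pen:Carol, lamp:Carol, book:Laura, bag:Grace
Event 7 (give lamp: Carol -> Laura). State: pen:Carol, lamp:Laura, book:Laura, bag:Grace
Event 8 (give lamp: Laura -> Rupert). State: pen:Carol, lamp:Rupert, book:Laura, bag:Grace
Event 9 (swap pen<->bag: now pen:Grace, bag:Carol). State: pen:Grace, lamp:Rupert, book:Laura, bag:Carol
Event 10 (give bag: Carol -> Rupert). State: pen:Grace, lamp:Rupert, book:Laura, bag:Rupert
Event 11 (give bag: Rupert -> Mallory). State: pen:Grace, lamp:Rupert, book:Laura, bag:Mallory
Event 12 (swap book<->bag: now book:Mallory, bag:Laura). State: pen:Grace, lamp:Rupert, book:Mallory, bag:Laura
Event 13 (give bag: Laura -> Rupert). State: pen:Grace, lamp:Rupert, book:Mallory, bag:Rupert
Event 14 (swap lamp<->pen: now lamp:Grace, pen:Rupert). State: pen:Rupert, lamp:Grace, book:Mallory, bag:Rupert

Final state: pen:Rupert, lamp:Grace, book:Mallory, bag:Rupert
The book is held by Mallory.

Answer: Mallory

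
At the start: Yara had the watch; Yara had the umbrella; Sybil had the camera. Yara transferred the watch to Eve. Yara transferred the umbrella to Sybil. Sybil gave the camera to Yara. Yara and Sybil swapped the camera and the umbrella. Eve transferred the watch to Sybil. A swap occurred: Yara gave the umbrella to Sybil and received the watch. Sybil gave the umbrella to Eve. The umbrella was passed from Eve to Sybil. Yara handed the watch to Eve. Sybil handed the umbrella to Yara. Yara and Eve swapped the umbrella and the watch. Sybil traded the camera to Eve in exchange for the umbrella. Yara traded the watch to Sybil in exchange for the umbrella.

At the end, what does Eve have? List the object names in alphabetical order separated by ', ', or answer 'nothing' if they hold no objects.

Answer: camera

Derivation:
Tracking all object holders:
Start: watch:Yara, umbrella:Yara, camera:Sybil
Event 1 (give watch: Yara -> Eve). State: watch:Eve, umbrella:Yara, camera:Sybil
Event 2 (give umbrella: Yara -> Sybil). State: watch:Eve, umbrella:Sybil, camera:Sybil
Event 3 (give camera: Sybil -> Yara). State: watch:Eve, umbrella:Sybil, camera:Yara
Event 4 (swap camera<->umbrella: now camera:Sybil, umbrella:Yara). State: watch:Eve, umbrella:Yara, camera:Sybil
Event 5 (give watch: Eve -> Sybil). State: watch:Sybil, umbrella:Yara, camera:Sybil
Event 6 (swap umbrella<->watch: now umbrella:Sybil, watch:Yara). State: watch:Yara, umbrella:Sybil, camera:Sybil
Event 7 (give umbrella: Sybil -> Eve). State: watch:Yara, umbrella:Eve, camera:Sybil
Event 8 (give umbrella: Eve -> Sybil). State: watch:Yara, umbrella:Sybil, camera:Sybil
Event 9 (give watch: Yara -> Eve). State: watch:Eve, umbrella:Sybil, camera:Sybil
Event 10 (give umbrella: Sybil -> Yara). State: watch:Eve, umbrella:Yara, camera:Sybil
Event 11 (swap umbrella<->watch: now umbrella:Eve, watch:Yara). State: watch:Yara, umbrella:Eve, camera:Sybil
Event 12 (swap camera<->umbrella: now camera:Eve, umbrella:Sybil). State: watch:Yara, umbrella:Sybil, camera:Eve
Event 13 (swap watch<->umbrella: now watch:Sybil, umbrella:Yara). State: watch:Sybil, umbrella:Yara, camera:Eve

Final state: watch:Sybil, umbrella:Yara, camera:Eve
Eve holds: camera.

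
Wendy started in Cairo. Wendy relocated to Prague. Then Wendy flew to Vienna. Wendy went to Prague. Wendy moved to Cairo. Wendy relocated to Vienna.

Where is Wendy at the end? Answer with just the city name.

Tracking Wendy's location:
Start: Wendy is in Cairo.
After move 1: Cairo -> Prague. Wendy is in Prague.
After move 2: Prague -> Vienna. Wendy is in Vienna.
After move 3: Vienna -> Prague. Wendy is in Prague.
After move 4: Prague -> Cairo. Wendy is in Cairo.
After move 5: Cairo -> Vienna. Wendy is in Vienna.

Answer: Vienna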